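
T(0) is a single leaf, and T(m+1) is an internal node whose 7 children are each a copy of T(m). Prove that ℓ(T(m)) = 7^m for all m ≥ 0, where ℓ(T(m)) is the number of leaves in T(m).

Base case: ℓ(T(0)) = 1, and 7^0 = 1.
Assume ℓ(T(j)) = 7^j.
Then ℓ(T(j+1)) = 7·ℓ(T(j)) = 7·7^j = 7^{j+1}.
So the formula holds for j+1, and by induction ℓ(T(m)) = 7^m for all m ≥ 0.

ℓ(T(m)) = 7^m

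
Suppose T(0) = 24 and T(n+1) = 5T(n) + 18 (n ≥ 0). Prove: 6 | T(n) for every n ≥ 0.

Base case: T(0) = 24 = 6·4, so 6 | T(0).
Assume 6 | T(r), so T(r) = 6t for some integer t.
Then T(r+1) = 5T(r) + 18 = 5·(6t) + 18 = 6(5t + 3), so 6 | T(r+1).
This completes the inductive step, so 6 | T(n) for all n ≥ 0.

6 | T(n)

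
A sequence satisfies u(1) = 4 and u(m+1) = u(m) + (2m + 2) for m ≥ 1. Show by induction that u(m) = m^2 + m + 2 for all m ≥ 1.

Base case: u(1) = 4, and 1^2 + 1 + 2 = 4.
Assume u(k) = k^2 + k + 2.
Then u(k+1) = u(k) + (2k + 2) = (k^2 + k + 2) + (2k + 2) = k^2 + 3k + 4,
and (k+1)^2 + (k+1) + 2 = k^2 + 3k + 4.
By induction, u(m) = m^2 + m + 2 for all m ≥ 1.

u(m) = m^2 + m + 2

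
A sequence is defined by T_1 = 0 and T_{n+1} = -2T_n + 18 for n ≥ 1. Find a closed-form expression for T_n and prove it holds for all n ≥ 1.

Claim: T_n = 3·(-2)^n + 6.

Base case: T_1 = 0, and 3·(-2)^1 + 6 = -6 + 6 = 0.
Assume T_r = 3·(-2)^r + 6 for some r ≥ 1.
Then T_{r+1} = -2T_r + 18 = -2·(3·(-2)^r + 6) + 18 = -6·(-2)^r − 12 + 18 = 3·(-2)^{r+1} + 6.
By induction, T_n = 3·(-2)^n + 6 for all n ≥ 1.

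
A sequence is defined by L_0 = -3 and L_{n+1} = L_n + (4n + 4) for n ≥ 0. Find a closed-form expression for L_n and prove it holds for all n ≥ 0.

Claim: L_n = 2n^2 + 2n − 3.

Base case: L_0 = -3, and 2·0^2 + 2·0 − 3 = -3.
Assume L_k = 2k^2 + 2k − 3.
Then L_{k+1} = L_k + (4k + 4) = (2k^2 + 2k − 3) + (4k + 4) = 2k^2 + 6k + 1,
and 2·(k+1)^2 + 2·(k+1) − 3 = 2k^2 + 6k + 1.
This completes the inductive step, so L_n = 2n^2 + 2n − 3 for all n ≥ 0.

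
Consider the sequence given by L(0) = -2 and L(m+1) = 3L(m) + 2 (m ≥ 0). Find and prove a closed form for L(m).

Claim: L(m) = -3^m − 1.

Base case: L(0) = -2, and -3^0 − 1 = -1 − 1 = -2.
Assume L(r) = -3^r − 1 for some r ≥ 0.
Then L(r+1) = 3L(r) + 2 = 3·(-3^r − 1) + 2 = -3^{r+1} − 3 + 2 = -3^{r+1} − 1.
By induction, L(m) = -3^m − 1 for all m ≥ 0.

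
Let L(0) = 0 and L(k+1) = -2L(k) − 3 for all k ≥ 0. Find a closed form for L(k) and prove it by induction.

Claim: L(k) = (-2)^k − 1.

Base case: L(0) = 0, and (-2)^0 − 1 = 1 − 1 = 0.
Assume L(r) = (-2)^r − 1 for some r ≥ 0.
Then L(r+1) = -2L(r) − 3 = -2·((-2)^r − 1) − 3 = -2·(-2)^r + 2 − 3 = (-2)^{r+1} − 1.
So the formula holds for r+1, and by induction L(k) = (-2)^k − 1 for all k ≥ 0.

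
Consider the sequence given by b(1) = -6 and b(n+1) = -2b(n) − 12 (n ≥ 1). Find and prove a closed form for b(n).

Claim: b(n) = (-2)^n − 4.

Base case: b(1) = -6, and (-2)^1 − 4 = -2 − 4 = -6.
Assume b(k) = (-2)^k − 4 for some k ≥ 1.
Then b(k+1) = -2b(k) − 12 = -2·((-2)^k − 4) − 12 = -2·(-2)^k + 8 − 12 = (-2)^{k+1} − 4.
Hence b(n) = (-2)^n − 4 for every n ≥ 1, by induction.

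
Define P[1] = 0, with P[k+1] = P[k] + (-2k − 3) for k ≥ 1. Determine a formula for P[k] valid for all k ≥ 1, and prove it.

Claim: P[k] = -k^2 − 2k + 3.

Base case: P[1] = 0, and -1^2 − 2·1 + 3 = 0.
Assume P[j] = -j^2 − 2j + 3.
Then P[j+1] = P[j] + (-2j − 3) = (-j^2 − 2j + 3) + (-2j − 3) = -j^2 − 4j,
and -(j+1)^2 − 2·(j+1) + 3 = -j^2 − 4j.
Hence P[k] = -k^2 − 2k + 3 for every k ≥ 1, by induction.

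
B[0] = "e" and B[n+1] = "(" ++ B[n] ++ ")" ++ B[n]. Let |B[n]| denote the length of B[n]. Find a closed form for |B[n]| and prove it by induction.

Claim: |B[n]| = 3·2^n − 2.

Base case: |B[0]| = 1, and 3·2^0 − 2 = 1.
Assume |B[m]| = 3·2^m − 2.
Then |B[m+1]| = 1 + |B[m]| + 1 + |B[m]| = 2|B[m]| + 2 = 2(3·2^m − 2) + 2 = 3·2^{m+1} − 4 + 2 = 3·2^{m+1} − 2.
So the formula holds for m+1, and by induction |B[n]| = 3·2^n − 2 for all n ≥ 0.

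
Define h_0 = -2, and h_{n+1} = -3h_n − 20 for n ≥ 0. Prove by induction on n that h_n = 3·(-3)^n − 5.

Base case: h_0 = -2, and 3·(-3)^0 − 5 = 3 − 5 = -2.
Assume h_k = 3·(-3)^k − 5 for some k ≥ 0.
Then h_{k+1} = -3h_k − 20 = -3·(3·(-3)^k − 5) − 20 = -9·(-3)^k + 15 − 20 = 3·(-3)^{k+1} − 5.
Hence h_n = 3·(-3)^n − 5 for every n ≥ 0, by induction.

h_n = 3·(-3)^n − 5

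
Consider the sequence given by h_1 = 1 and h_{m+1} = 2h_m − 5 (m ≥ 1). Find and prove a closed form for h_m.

Claim: h_m = -2^{m+1} + 5.

Base case: h_1 = 1, and -2^{1+1} + 5 = -4 + 5 = 1.
Assume h_r = -2^{r+1} + 5 for some r ≥ 1.
Then h_{r+1} = 2h_r − 5 = 2·(-2^{r+1} + 5) − 5 = -2^{r+2} + 10 − 5 = -2^{r+2} + 5.
Hence h_m = -2^{m+1} + 5 for every m ≥ 1, by induction.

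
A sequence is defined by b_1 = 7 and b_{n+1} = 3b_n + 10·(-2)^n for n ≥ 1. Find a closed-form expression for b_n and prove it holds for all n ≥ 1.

Claim: b_n = 3^n − 2·(-2)^n.

Base case: b_1 = 7, and 3^1 − 2·(-2)^1 = 3 + 4 = 7.
Assume b_k = 3^k − 2·(-2)^k for some k ≥ 1.
Then b_{k+1} = 3b_k + 10·(-2)^k = 3·(3^k − 2·(-2)^k) + 10·(-2)^k = 3^{k+1} − 6·(-2)^k + 10·(-2)^k = 3^{k+1} + 4·(-2)^k = 3^{k+1} − 2·(-2)^{k+1}.
Hence b_n = 3^n − 2·(-2)^n for every n ≥ 1, by induction.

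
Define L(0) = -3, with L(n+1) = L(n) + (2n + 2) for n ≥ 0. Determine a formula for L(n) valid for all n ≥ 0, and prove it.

Claim: L(n) = n^2 + n − 3.

Base case: L(0) = -3, and 0^2 + 0 − 3 = -3.
Assume L(j) = j^2 + j − 3.
Then L(j+1) = L(j) + (2j + 2) = (j^2 + j − 3) + (2j + 2) = j^2 + 3j − 1,
and (j+1)^2 + (j+1) − 3 = j^2 + 3j − 1.
By induction, L(n) = n^2 + n − 3 for all n ≥ 0.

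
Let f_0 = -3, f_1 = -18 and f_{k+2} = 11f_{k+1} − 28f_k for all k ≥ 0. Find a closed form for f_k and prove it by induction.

Claim: f_k = -4^k − 2·7^k.

Base cases: f_0 = -3 and -4^0 − 2·7^0 = -3; f_1 = -18 and -4^1 − 2·7^1 = -18.
Assume f_j = -4^j − 2·7^j for all 0 ≤ j ≤ r, where r ≥ 1.
Then f_{r+1} = 11f_r − 28f_{r−1} = 11·(-4^r − 2·7^r) − 28·(-4^{r−1} − 2·7^{r−1}) = -(11·4 − 28)4^{r−1} − 2·(11·7 − 28)7^{r−1} = -16·4^{r−1} − 98·7^{r−1} = -4^{r+1} − 2·7^{r+1}.
By strong induction, f_k = -4^k − 2·7^k for all k ≥ 0.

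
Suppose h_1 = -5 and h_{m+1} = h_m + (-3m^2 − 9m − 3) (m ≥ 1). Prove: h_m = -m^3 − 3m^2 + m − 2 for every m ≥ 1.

Base case: h_1 = -5, and -1^3 − 3·1^2 + 1 − 2 = -5.
Assume h_r = -r^3 − 3r^2 + r − 2.
Then h_{r+1} = h_r + (-3r^2 − 9r − 3) = (-r^3 − 3r^2 + r − 2) + (-3r^2 − 9r − 3) = -r^3 − 6r^2 − 8r − 5,
and -(r+1)^3 − 3·(r+1)^2 + (r+1) − 2 = -r^3 − 6r^2 − 8r − 5.
This completes the inductive step, so h_m = -m^3 − 3m^2 + m − 2 for all m ≥ 1.

h_m = -m^3 − 3m^2 + m − 2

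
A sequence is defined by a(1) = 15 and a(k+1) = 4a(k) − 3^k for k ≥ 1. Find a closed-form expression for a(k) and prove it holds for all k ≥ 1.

Claim: a(k) = 3·4^k + 3^k.

Base case: a(1) = 15, and 3·4^1 + 3^1 = 12 + 3 = 15.
Assume a(j) = 3·4^j + 3^j for some j ≥ 1.
Then a(j+1) = 4a(j) − 3^j = 4·(3·4^j + 3^j) − 3^j = 3·4^{j+1} + 4·3^j − 3^j = 3·4^{j+1} + 3·3^j = 3·4^{j+1} + 3^{j+1}.
This completes the inductive step, so a(k) = 3·4^k + 3^k for all k ≥ 1.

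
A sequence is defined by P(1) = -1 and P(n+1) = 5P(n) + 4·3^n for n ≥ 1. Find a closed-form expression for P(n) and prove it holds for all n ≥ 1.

Claim: P(n) = 5^n − 2·3^n.

Base case: P(1) = -1, and 5^1 − 2·3^1 = 5 − 6 = -1.
Assume P(r) = 5^r − 2·3^r for some r ≥ 1.
Then P(r+1) = 5P(r) + 4·3^r = 5·(5^r − 2·3^r) + 4·3^r = 5^{r+1} − 10·3^r + 4·3^r = 5^{r+1} − 6·3^r = 5^{r+1} − 2·3^{r+1}.
So the formula holds for r+1, and by induction P(n) = 5^n − 2·3^n for all n ≥ 1.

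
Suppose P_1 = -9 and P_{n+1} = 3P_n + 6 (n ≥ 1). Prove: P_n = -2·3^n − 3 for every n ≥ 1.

Base case: P_1 = -9, and -2·3^1 − 3 = -6 − 3 = -9.
Assume P_k = -2·3^k − 3 for some k ≥ 1.
Then P_{k+1} = 3P_k + 6 = 3·(-2·3^k − 3) + 6 = -6·3^k − 9 + 6 = -2·3^{k+1} − 3.
This completes the inductive step, so P_n = -2·3^n − 3 for all n ≥ 1.

P_n = -2·3^n − 3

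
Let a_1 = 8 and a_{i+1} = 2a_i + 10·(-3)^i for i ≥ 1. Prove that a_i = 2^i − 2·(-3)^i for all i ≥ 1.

Base case: a_1 = 8, and 2^1 − 2·(-3)^1 = 2 + 6 = 8.
Assume a_r = 2^r − 2·(-3)^r for some r ≥ 1.
Then a_{r+1} = 2a_r + 10·(-3)^r = 2·(2^r − 2·(-3)^r) + 10·(-3)^r = 2^{r+1} − 4·(-3)^r + 10·(-3)^r = 2^{r+1} + 6·(-3)^r = 2^{r+1} − 2·(-3)^{r+1}.
This completes the inductive step, so a_i = 2^i − 2·(-3)^i for all i ≥ 1.

a_i = 2^i − 2·(-3)^i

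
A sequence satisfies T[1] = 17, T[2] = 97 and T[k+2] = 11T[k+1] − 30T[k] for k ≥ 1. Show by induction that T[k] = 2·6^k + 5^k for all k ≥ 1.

Base cases: T[1] = 17 and 2·6^1 + 5^1 = 17; T[2] = 97 and 2·6^2 + 5^2 = 97.
Assume T[i] = 2·6^i + 5^i for all 1 ≤ i ≤ j, where j ≥ 2.
Then T[j+1] = 11T[j] − 30T[j−1] = 11·(2·6^j + 5^j) − 30·(2·6^{j−1} + 5^{j−1}) = 2·(11·6 − 30)6^{j−1} + (11·5 − 30)5^{j−1} = 72·6^{j−1} + 25·5^{j−1} = 2·6^{j+1} + 5^{j+1}.
This completes the inductive step, so T[k] = 2·6^k + 5^k for all k ≥ 1.

T[k] = 2·6^k + 5^k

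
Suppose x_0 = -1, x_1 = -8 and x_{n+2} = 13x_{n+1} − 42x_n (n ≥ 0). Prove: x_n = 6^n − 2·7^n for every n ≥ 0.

Base cases: x_0 = -1 and 6^0 − 2·7^0 = -1; x_1 = -8 and 6^1 − 2·7^1 = -8.
Assume x_i = 6^i − 2·7^i for all 0 ≤ i ≤ j, where j ≥ 1.
Then x_{j+1} = 13x_j − 42x_{j−1} = 13·(6^j − 2·7^j) − 42·(6^{j−1} − 2·7^{j−1}) = (13·6 − 42)6^{j−1} − 2·(13·7 − 42)7^{j−1} = 36·6^{j−1} − 98·7^{j−1} = 6^{j+1} − 2·7^{j+1}.
Hence x_n = 6^n − 2·7^n for every n ≥ 0, by strong induction.

x_n = 6^n − 2·7^n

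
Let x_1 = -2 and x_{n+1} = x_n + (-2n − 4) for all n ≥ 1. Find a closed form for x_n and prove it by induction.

Claim: x_n = -n^2 − 3n + 2.

Base case: x_1 = -2, and -1^2 − 3·1 + 2 = -2.
Assume x_r = -r^2 − 3r + 2.
Then x_{r+1} = x_r + (-2r − 4) = (-r^2 − 3r + 2) + (-2r − 4) = -r^2 − 5r − 2,
and -(r+1)^2 − 3·(r+1) + 2 = -r^2 − 5r − 2.
By induction, x_n = -n^2 − 3n + 2 for all n ≥ 1.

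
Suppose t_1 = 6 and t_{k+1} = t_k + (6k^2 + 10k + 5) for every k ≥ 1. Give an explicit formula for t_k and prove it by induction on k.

Claim: t_k = 2k^3 + 2k^2 + k + 1.

Base case: t_1 = 6, and 2·1^3 + 2·1^2 + 1 + 1 = 6.
Assume t_r = 2r^3 + 2r^2 + r + 1.
Then t_{r+1} = t_r + (6r^2 + 10r + 5) = (2r^3 + 2r^2 + r + 1) + (6r^2 + 10r + 5) = 2r^3 + 8r^2 + 11r + 6,
and 2·(r+1)^3 + 2·(r+1)^2 + (r+1) + 1 = 2r^3 + 8r^2 + 11r + 6.
By induction, t_k = 2k^3 + 2k^2 + k + 1 for all k ≥ 1.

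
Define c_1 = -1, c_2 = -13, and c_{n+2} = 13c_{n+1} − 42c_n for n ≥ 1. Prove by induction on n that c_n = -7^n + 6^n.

Base cases: c_1 = -1 and -7^1 + 6^1 = -1; c_2 = -13 and -7^2 + 6^2 = -13.
Assume c_j = -7^j + 6^j for all 1 ≤ j ≤ m, where m ≥ 2.
Then c_{m+1} = 13c_m − 42c_{m−1} = 13·(-7^m + 6^m) − 42·(-7^{m−1} + 6^{m−1}) = -(13·7 − 42)7^{m−1} + (13·6 − 42)6^{m−1} = -49·7^{m−1} + 36·6^{m−1} = -7^{m+1} + 6^{m+1}.
Hence c_n = -7^n + 6^n for every n ≥ 1, by strong induction.

c_n = -7^n + 6^n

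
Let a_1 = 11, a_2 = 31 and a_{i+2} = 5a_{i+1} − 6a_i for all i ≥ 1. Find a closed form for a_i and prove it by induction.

Claim: a_i = 3·3^i + 2^i.

Base cases: a_1 = 11 and 3·3^1 + 2^1 = 11; a_2 = 31 and 3·3^2 + 2^2 = 31.
Assume a_j = 3·3^j + 2^j for all 1 ≤ j ≤ m, where m ≥ 2.
Then a_{m+1} = 5a_m − 6a_{m−1} = 5·(3·3^m + 2^m) − 6·(3·3^{m−1} + 2^{m−1}) = 3·(5·3 − 6)3^{m−1} + (5·2 − 6)2^{m−1} = 27·3^{m−1} + 4·2^{m−1} = 3·3^{m+1} + 2^{m+1}.
Hence a_i = 3·3^i + 2^i for every i ≥ 1, by strong induction.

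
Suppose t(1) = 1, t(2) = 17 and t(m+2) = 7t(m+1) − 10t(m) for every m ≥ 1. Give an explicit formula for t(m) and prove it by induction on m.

Claim: t(m) = 5^m − 2·2^m.

Base cases: t(1) = 1 and 5^1 − 2·2^1 = 1; t(2) = 17 and 5^2 − 2·2^2 = 17.
Assume t(j) = 5^j − 2·2^j for all 1 ≤ j ≤ r, where r ≥ 2.
Then t(r+1) = 7t(r) − 10t(r−1) = 7·(5^r − 2·2^r) − 10·(5^{r−1} − 2·2^{r−1}) = (7·5 − 10)5^{r−1} − 2·(7·2 − 10)2^{r−1} = 25·5^{r−1} − 8·2^{r−1} = 5^{r+1} − 2·2^{r+1}.
This completes the inductive step, so t(m) = 5^m − 2·2^m for all m ≥ 1.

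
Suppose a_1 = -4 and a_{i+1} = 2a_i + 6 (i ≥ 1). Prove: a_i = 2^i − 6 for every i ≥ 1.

Base case: a_1 = -4, and 2^1 − 6 = 2 − 6 = -4.
Assume a_k = 2^k − 6 for some k ≥ 1.
Then a_{k+1} = 2a_k + 6 = 2·(2^k − 6) + 6 = 2^{k+1} − 12 + 6 = 2^{k+1} − 6.
So the formula holds for k+1, and by induction a_i = 2^i − 6 for all i ≥ 1.

a_i = 2^i − 6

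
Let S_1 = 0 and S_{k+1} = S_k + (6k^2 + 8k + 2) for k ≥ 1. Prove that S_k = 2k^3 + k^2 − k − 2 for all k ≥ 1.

Base case: S_1 = 0, and 2·1^3 + 1^2 − 1 − 2 = 0.
Assume S_r = 2r^3 + r^2 − r − 2.
Then S_{r+1} = S_r + (6r^2 + 8r + 2) = (2r^3 + r^2 − r − 2) + (6r^2 + 8r + 2) = 2r^3 + 7r^2 + 7r,
and 2·(r+1)^3 + (r+1)^2 − (r+1) − 2 = 2r^3 + 7r^2 + 7r.
Hence S_k = 2k^3 + k^2 − k − 2 for every k ≥ 1, by induction.

S_k = 2k^3 + k^2 − k − 2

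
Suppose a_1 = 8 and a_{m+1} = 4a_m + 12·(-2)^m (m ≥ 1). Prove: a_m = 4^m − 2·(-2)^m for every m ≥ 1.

Base case: a_1 = 8, and 4^1 − 2·(-2)^1 = 4 + 4 = 8.
Assume a_k = 4^k − 2·(-2)^k for some k ≥ 1.
Then a_{k+1} = 4a_k + 12·(-2)^k = 4·(4^k − 2·(-2)^k) + 12·(-2)^k = 4^{k+1} − 8·(-2)^k + 12·(-2)^k = 4^{k+1} + 4·(-2)^k = 4^{k+1} − 2·(-2)^{k+1}.
This completes the inductive step, so a_m = 4^m − 2·(-2)^m for all m ≥ 1.

a_m = 4^m − 2·(-2)^m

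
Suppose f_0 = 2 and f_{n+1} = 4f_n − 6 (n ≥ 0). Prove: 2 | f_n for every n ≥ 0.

Base case: f_0 = 2 = 2·1, so 2 | f_0.
Assume 2 | f_r, so f_r = 2t for some integer t.
Then f_{r+1} = 4f_r − 6 = 4·(2t) − 6 = 2(4t − 3), so 2 | f_{r+1}.
This completes the inductive step, so 2 | f_n for all n ≥ 0.

2 | f_n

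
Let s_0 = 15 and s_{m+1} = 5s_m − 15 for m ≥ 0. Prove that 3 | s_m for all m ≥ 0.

Base case: s_0 = 15 = 3·5, so 3 | s_0.
Assume 3 | s_k, so s_k = 3t for some integer t.
Then s_{k+1} = 5s_k − 15 = 5·(3t) − 15 = 3(5t − 5), so 3 | s_{k+1}.
By induction, 3 | s_m for all m ≥ 0.

3 | s_m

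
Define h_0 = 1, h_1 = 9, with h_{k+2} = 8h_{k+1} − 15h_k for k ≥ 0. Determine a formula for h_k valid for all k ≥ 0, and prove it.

Claim: h_k = 3·5^k − 2·3^k.

Base cases: h_0 = 1 and 3·5^0 − 2·3^0 = 1; h_1 = 9 and 3·5^1 − 2·3^1 = 9.
Assume h_j = 3·5^j − 2·3^j for all 0 ≤ j ≤ r, where r ≥ 1.
Then h_{r+1} = 8h_r − 15h_{r−1} = 8·(3·5^r − 2·3^r) − 15·(3·5^{r−1} − 2·3^{r−1}) = 3·(8·5 − 15)5^{r−1} − 2·(8·3 − 15)3^{r−1} = 75·5^{r−1} − 18·3^{r−1} = 3·5^{r+1} − 2·3^{r+1}.
So the formula holds for r+1, and by strong induction h_k = 3·5^k − 2·3^k for all k ≥ 0.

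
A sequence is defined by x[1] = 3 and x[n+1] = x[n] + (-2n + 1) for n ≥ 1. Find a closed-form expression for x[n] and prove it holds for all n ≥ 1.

Claim: x[n] = -n^2 + 2n + 2.

Base case: x[1] = 3, and -1^2 + 2·1 + 2 = 3.
Assume x[r] = -r^2 + 2r + 2.
Then x[r+1] = x[r] + (-2r + 1) = (-r^2 + 2r + 2) + (-2r + 1) = -r^2 + 3,
and -(r+1)^2 + 2·(r+1) + 2 = -r^2 + 3.
By induction, x[n] = -n^2 + 2n + 2 for all n ≥ 1.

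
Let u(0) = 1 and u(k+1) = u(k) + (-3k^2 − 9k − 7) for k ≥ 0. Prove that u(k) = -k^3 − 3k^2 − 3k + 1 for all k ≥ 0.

Base case: u(0) = 1, and -0^3 − 3·0^2 − 3·0 + 1 = 1.
Assume u(r) = -r^3 − 3r^2 − 3r + 1.
Then u(r+1) = u(r) + (-3r^2 − 9r − 7) = (-r^3 − 3r^2 − 3r + 1) + (-3r^2 − 9r − 7) = -r^3 − 6r^2 − 12r − 6,
and -(r+1)^3 − 3·(r+1)^2 − 3·(r+1) + 1 = -r^3 − 6r^2 − 12r − 6.
Hence u(k) = -k^3 − 3k^2 − 3k + 1 for every k ≥ 0, by induction.

u(k) = -k^3 − 3k^2 − 3k + 1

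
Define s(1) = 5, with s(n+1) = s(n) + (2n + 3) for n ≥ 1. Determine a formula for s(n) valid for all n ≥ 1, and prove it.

Claim: s(n) = n^2 + 2n + 2.

Base case: s(1) = 5, and 1^2 + 2·1 + 2 = 5.
Assume s(m) = m^2 + 2m + 2.
Then s(m+1) = s(m) + (2m + 3) = (m^2 + 2m + 2) + (2m + 3) = m^2 + 4m + 5,
and (m+1)^2 + 2·(m+1) + 2 = m^2 + 4m + 5.
By induction, s(n) = n^2 + 2n + 2 for all n ≥ 1.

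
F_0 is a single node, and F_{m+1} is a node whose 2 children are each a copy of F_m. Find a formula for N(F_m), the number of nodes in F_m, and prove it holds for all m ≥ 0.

Claim: N(F_m) = 2^{m+1} − 1.

Base case: N(F_0) = 1, and 2^{0+1} − 1 = 1.
Assume N(F_k) = 2^{k+1} − 1.
Then N(F_{k+1}) = 1 + 2N(F_k) = 1 + 2(2^{k+1} − 1) = 2^{k+2} − 2 + 1 = 2^{k+2} − 1.
So the formula holds for k+1, and by induction N(F_m) = 2^{m+1} − 1 for all m ≥ 0.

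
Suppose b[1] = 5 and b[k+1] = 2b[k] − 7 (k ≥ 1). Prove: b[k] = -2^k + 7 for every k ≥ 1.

Base case: b[1] = 5, and -2^1 + 7 = -2 + 7 = 5.
Assume b[j] = -2^j + 7 for some j ≥ 1.
Then b[j+1] = 2b[j] − 7 = 2·(-2^j + 7) − 7 = -2^{j+1} + 14 − 7 = -2^{j+1} + 7.
So the formula holds for j+1, and by induction b[k] = -2^k + 7 for all k ≥ 1.

b[k] = -2^k + 7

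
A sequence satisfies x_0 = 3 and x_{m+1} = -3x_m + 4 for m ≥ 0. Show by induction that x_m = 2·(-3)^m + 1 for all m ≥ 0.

Base case: x_0 = 3, and 2·(-3)^0 + 1 = 2 + 1 = 3.
Assume x_r = 2·(-3)^r + 1 for some r ≥ 0.
Then x_{r+1} = -3x_r + 4 = -3·(2·(-3)^r + 1) + 4 = -6·(-3)^r − 3 + 4 = 2·(-3)^{r+1} + 1.
Hence x_m = 2·(-3)^m + 1 for every m ≥ 0, by induction.

x_m = 2·(-3)^m + 1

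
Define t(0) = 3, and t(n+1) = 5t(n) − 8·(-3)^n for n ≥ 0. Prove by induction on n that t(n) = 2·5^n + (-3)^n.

Base case: t(0) = 3, and 2·5^0 + (-3)^0 = 2 + 1 = 3.
Assume t(j) = 2·5^j + (-3)^j for some j ≥ 0.
Then t(j+1) = 5t(j) − 8·(-3)^j = 5·(2·5^j + (-3)^j) − 8·(-3)^j = 2·5^{j+1} + 5·(-3)^j − 8·(-3)^j = 2·5^{j+1} − 3·(-3)^j = 2·5^{j+1} + (-3)^{j+1}.
Hence t(n) = 2·5^n + (-3)^n for every n ≥ 0, by induction.

t(n) = 2·5^n + (-3)^n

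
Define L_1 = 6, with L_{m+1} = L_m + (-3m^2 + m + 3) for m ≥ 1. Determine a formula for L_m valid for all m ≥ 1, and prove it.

Claim: L_m = -m^3 + 2m^2 + 2m + 3.

Base case: L_1 = 6, and -1^3 + 2·1^2 + 2·1 + 3 = 6.
Assume L_k = -k^3 + 2k^2 + 2k + 3.
Then L_{k+1} = L_k + (-3k^2 + k + 3) = (-k^3 + 2k^2 + 2k + 3) + (-3k^2 + k + 3) = -k^3 − k^2 + 3k + 6,
and -(k+1)^3 + 2·(k+1)^2 + 2·(k+1) + 3 = -k^3 − k^2 + 3k + 6.
This completes the inductive step, so L_m = -m^3 + 2m^2 + 2m + 3 for all m ≥ 1.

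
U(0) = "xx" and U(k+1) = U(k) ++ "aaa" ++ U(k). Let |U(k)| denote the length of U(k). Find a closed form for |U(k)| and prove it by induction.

Claim: |U(k)| = 5·2^k − 3.

Base case: |U(0)| = 2, and 5·2^0 − 3 = 2.
Assume |U(m)| = 5·2^m − 3.
Then |U(m+1)| = |U(m)| + 3 + |U(m)| = 2|U(m)| + 3 = 2(5·2^m − 3) + 3 = 5·2^{m+1} − 6 + 3 = 5·2^{m+1} − 3.
By induction, |U(k)| = 5·2^k − 3 for all k ≥ 0.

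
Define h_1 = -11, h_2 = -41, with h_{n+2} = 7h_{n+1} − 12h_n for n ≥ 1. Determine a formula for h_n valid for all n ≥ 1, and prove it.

Claim: h_n = -3^n − 2·4^n.

Base cases: h_1 = -11 and -3^1 − 2·4^1 = -11; h_2 = -41 and -3^2 − 2·4^2 = -41.
Assume h_j = -3^j − 2·4^j for all 1 ≤ j ≤ m, where m ≥ 2.
Then h_{m+1} = 7h_m − 12h_{m−1} = 7·(-3^m − 2·4^m) − 12·(-3^{m−1} − 2·4^{m−1}) = -(7·3 − 12)3^{m−1} − 2·(7·4 − 12)4^{m−1} = -9·3^{m−1} − 32·4^{m−1} = -3^{m+1} − 2·4^{m+1}.
So the formula holds for m+1, and by strong induction h_n = -3^n − 2·4^n for all n ≥ 1.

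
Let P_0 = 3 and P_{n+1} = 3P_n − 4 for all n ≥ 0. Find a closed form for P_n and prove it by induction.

Claim: P_n = 3^n + 2.

Base case: P_0 = 3, and 3^0 + 2 = 1 + 2 = 3.
Assume P_j = 3^j + 2 for some j ≥ 0.
Then P_{j+1} = 3P_j − 4 = 3·(3^j + 2) − 4 = 3^{j+1} + 6 − 4 = 3^{j+1} + 2.
This completes the inductive step, so P_n = 3^n + 2 for all n ≥ 0.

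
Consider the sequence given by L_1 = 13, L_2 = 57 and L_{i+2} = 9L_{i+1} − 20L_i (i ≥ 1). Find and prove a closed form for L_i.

Claim: L_i = 2·4^i + 5^i.

Base cases: L_1 = 13 and 2·4^1 + 5^1 = 13; L_2 = 57 and 2·4^2 + 5^2 = 57.
Assume L_j = 2·4^j + 5^j for all 1 ≤ j ≤ k, where k ≥ 2.
Then L_{k+1} = 9L_k − 20L_{k−1} = 9·(2·4^k + 5^k) − 20·(2·4^{k−1} + 5^{k−1}) = 2·(9·4 − 20)4^{k−1} + (9·5 − 20)5^{k−1} = 32·4^{k−1} + 25·5^{k−1} = 2·4^{k+1} + 5^{k+1}.
This completes the inductive step, so L_i = 2·4^i + 5^i for all i ≥ 1.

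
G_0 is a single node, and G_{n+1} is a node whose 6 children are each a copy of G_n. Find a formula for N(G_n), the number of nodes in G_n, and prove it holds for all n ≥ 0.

Claim: N(G_n) = (6^{n+1} − 1)/5.

Base case: N(G_0) = 1, and (6^{0+1} − 1)/5 = 1.
Assume N(G_m) = (6^{m+1} − 1)/5.
Then N(G_{m+1}) = 1 + 6N(G_m) = 1 + 6·(6^{m+1} − 1)/5 = 1 + (6^{m+2} − 6)/5 = (5 + 6^{m+2} − 6)/5 = (6^{m+2} − 1)/5.
So the formula holds for m+1, and by induction N(G_n) = (6^{n+1} − 1)/5 for all n ≥ 0.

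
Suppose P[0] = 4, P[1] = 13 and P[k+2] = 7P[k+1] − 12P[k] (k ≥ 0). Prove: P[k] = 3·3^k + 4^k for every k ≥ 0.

Base cases: P[0] = 4 and 3·3^0 + 4^0 = 4; P[1] = 13 and 3·3^1 + 4^1 = 13.
Assume P[i] = 3·3^i + 4^i for all 0 ≤ i ≤ j, where j ≥ 1.
Then P[j+1] = 7P[j] − 12P[j−1] = 7·(3·3^j + 4^j) − 12·(3·3^{j−1} + 4^{j−1}) = 3·(7·3 − 12)3^{j−1} + (7·4 − 12)4^{j−1} = 27·3^{j−1} + 16·4^{j−1} = 3·3^{j+1} + 4^{j+1}.
So the formula holds for j+1, and by strong induction P[k] = 3·3^k + 4^k for all k ≥ 0.

P[k] = 3·3^k + 4^k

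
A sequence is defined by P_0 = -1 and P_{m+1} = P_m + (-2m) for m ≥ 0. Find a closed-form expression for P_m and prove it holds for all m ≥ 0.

Claim: P_m = -m^2 + m − 1.

Base case: P_0 = -1, and -0^2 + 0 − 1 = -1.
Assume P_r = -r^2 + r − 1.
Then P_{r+1} = P_r + (-2r) = (-r^2 + r − 1) + (-2r) = -r^2 − r − 1,
and -(r+1)^2 + (r+1) − 1 = -r^2 − r − 1.
By induction, P_m = -m^2 + m − 1 for all m ≥ 0.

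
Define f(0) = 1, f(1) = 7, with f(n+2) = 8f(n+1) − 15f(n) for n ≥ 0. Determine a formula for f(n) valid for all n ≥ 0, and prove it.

Claim: f(n) = 2·5^n − 3^n.

Base cases: f(0) = 1 and 2·5^0 − 3^0 = 1; f(1) = 7 and 2·5^1 − 3^1 = 7.
Assume f(j) = 2·5^j − 3^j for all 0 ≤ j ≤ m, where m ≥ 1.
Then f(m+1) = 8f(m) − 15f(m−1) = 8·(2·5^m − 3^m) − 15·(2·5^{m−1} − 3^{m−1}) = 2·(8·5 − 15)5^{m−1} − (8·3 − 15)3^{m−1} = 50·5^{m−1} − 9·3^{m−1} = 2·5^{m+1} − 3^{m+1}.
This completes the inductive step, so f(n) = 2·5^n − 3^n for all n ≥ 0.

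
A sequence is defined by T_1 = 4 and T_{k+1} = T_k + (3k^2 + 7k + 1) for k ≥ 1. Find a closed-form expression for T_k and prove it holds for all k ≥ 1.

Claim: T_k = k^3 + 2k^2 − 2k + 3.

Base case: T_1 = 4, and 1^3 + 2·1^2 − 2·1 + 3 = 4.
Assume T_m = m^3 + 2m^2 − 2m + 3.
Then T_{m+1} = T_m + (3m^2 + 7m + 1) = (m^3 + 2m^2 − 2m + 3) + (3m^2 + 7m + 1) = m^3 + 5m^2 + 5m + 4,
and (m+1)^3 + 2·(m+1)^2 − 2·(m+1) + 3 = m^3 + 5m^2 + 5m + 4.
This completes the inductive step, so T_k = k^3 + 2k^2 − 2k + 3 for all k ≥ 1.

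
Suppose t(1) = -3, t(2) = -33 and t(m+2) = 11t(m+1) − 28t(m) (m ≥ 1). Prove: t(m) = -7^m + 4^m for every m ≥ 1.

Base cases: t(1) = -3 and -7^1 + 4^1 = -3; t(2) = -33 and -7^2 + 4^2 = -33.
Assume t(j) = -7^j + 4^j for all 1 ≤ j ≤ r, where r ≥ 2.
Then t(r+1) = 11t(r) − 28t(r−1) = 11·(-7^r + 4^r) − 28·(-7^{r−1} + 4^{r−1}) = -(11·7 − 28)7^{r−1} + (11·4 − 28)4^{r−1} = -49·7^{r−1} + 16·4^{r−1} = -7^{r+1} + 4^{r+1}.
Hence t(m) = -7^m + 4^m for every m ≥ 1, by strong induction.

t(m) = -7^m + 4^m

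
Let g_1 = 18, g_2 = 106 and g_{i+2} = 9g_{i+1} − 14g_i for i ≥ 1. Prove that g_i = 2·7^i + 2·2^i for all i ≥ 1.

Base cases: g_1 = 18 and 2·7^1 + 2·2^1 = 18; g_2 = 106 and 2·7^2 + 2·2^2 = 106.
Assume g_j = 2·7^j + 2·2^j for all 1 ≤ j ≤ k, where k ≥ 2.
Then g_{k+1} = 9g_k − 14g_{k−1} = 9·(2·7^k + 2·2^k) − 14·(2·7^{k−1} + 2·2^{k−1}) = 2·(9·7 − 14)7^{k−1} + 2·(9·2 − 14)2^{k−1} = 98·7^{k−1} + 8·2^{k−1} = 2·7^{k+1} + 2·2^{k+1}.
Hence g_i = 2·7^i + 2·2^i for every i ≥ 1, by strong induction.

g_i = 2·7^i + 2·2^i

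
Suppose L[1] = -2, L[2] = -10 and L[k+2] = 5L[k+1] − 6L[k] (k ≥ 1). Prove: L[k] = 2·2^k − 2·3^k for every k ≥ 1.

Base cases: L[1] = -2 and 2·2^1 − 2·3^1 = -2; L[2] = -10 and 2·2^2 − 2·3^2 = -10.
Assume L[j] = 2·2^j − 2·3^j for all 1 ≤ j ≤ r, where r ≥ 2.
Then L[r+1] = 5L[r] − 6L[r−1] = 5·(2·2^r − 2·3^r) − 6·(2·2^{r−1} − 2·3^{r−1}) = 2·(5·2 − 6)2^{r−1} − 2·(5·3 − 6)3^{r−1} = 8·2^{r−1} − 18·3^{r−1} = 2·2^{r+1} − 2·3^{r+1}.
Hence L[k] = 2·2^k − 2·3^k for every k ≥ 1, by strong induction.

L[k] = 2·2^k − 2·3^k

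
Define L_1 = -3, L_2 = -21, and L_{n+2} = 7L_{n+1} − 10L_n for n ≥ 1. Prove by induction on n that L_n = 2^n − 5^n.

Base cases: L_1 = -3 and 2^1 − 5^1 = -3; L_2 = -21 and 2^2 − 5^2 = -21.
Assume L_j = 2^j − 5^j for all 1 ≤ j ≤ m, where m ≥ 2.
Then L_{m+1} = 7L_m − 10L_{m−1} = 7·(2^m − 5^m) − 10·(2^{m−1} − 5^{m−1}) = (7·2 − 10)2^{m−1} − (7·5 − 10)5^{m−1} = 4·2^{m−1} − 25·5^{m−1} = 2^{m+1} − 5^{m+1}.
By strong induction, L_n = 2^n − 5^n for all n ≥ 1.

L_n = 2^n − 5^n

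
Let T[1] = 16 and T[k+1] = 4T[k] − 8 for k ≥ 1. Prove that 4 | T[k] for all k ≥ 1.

Base case: T[1] = 16 = 4·4, so 4 | T[1].
Assume 4 | T[j], so T[j] = 4t for some integer t.
Then T[j+1] = 4T[j] − 8 = 4·(4t) − 8 = 4(4t − 2), so 4 | T[j+1].
This completes the inductive step, so 4 | T[k] for all k ≥ 1.

4 | T[k]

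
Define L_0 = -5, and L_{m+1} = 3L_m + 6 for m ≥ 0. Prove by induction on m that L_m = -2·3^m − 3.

Base case: L_0 = -5, and -2·3^0 − 3 = -2 − 3 = -5.
Assume L_r = -2·3^r − 3 for some r ≥ 0.
Then L_{r+1} = 3L_r + 6 = 3·(-2·3^r − 3) + 6 = -6·3^r − 9 + 6 = -2·3^{r+1} − 3.
So the formula holds for r+1, and by induction L_m = -2·3^m − 3 for all m ≥ 0.

L_m = -2·3^m − 3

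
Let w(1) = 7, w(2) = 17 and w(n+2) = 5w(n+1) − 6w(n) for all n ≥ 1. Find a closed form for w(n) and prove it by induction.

Claim: w(n) = 2·2^n + 3^n.

Base cases: w(1) = 7 and 2·2^1 + 3^1 = 7; w(2) = 17 and 2·2^2 + 3^2 = 17.
Assume w(i) = 2·2^i + 3^i for all 1 ≤ i ≤ j, where j ≥ 2.
Then w(j+1) = 5w(j) − 6w(j−1) = 5·(2·2^j + 3^j) − 6·(2·2^{j−1} + 3^{j−1}) = 2·(5·2 − 6)2^{j−1} + (5·3 − 6)3^{j−1} = 8·2^{j−1} + 9·3^{j−1} = 2·2^{j+1} + 3^{j+1}.
This completes the inductive step, so w(n) = 2·2^n + 3^n for all n ≥ 1.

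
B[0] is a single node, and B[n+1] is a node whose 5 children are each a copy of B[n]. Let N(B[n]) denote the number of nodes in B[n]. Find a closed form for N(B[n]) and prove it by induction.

Claim: N(B[n]) = (5^{n+1} − 1)/4.

Base case: N(B[0]) = 1, and (5^{0+1} − 1)/4 = 1.
Assume N(B[m]) = (5^{m+1} − 1)/4.
Then N(B[m+1]) = 1 + 5N(B[m]) = 1 + 5·(5^{m+1} − 1)/4 = 1 + (5^{m+2} − 5)/4 = (4 + 5^{m+2} − 5)/4 = (5^{m+2} − 1)/4.
Hence N(B[n]) = (5^{n+1} − 1)/4 for every n ≥ 0, by induction.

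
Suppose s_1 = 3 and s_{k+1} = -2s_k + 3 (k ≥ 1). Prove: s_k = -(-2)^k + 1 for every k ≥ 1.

Base case: s_1 = 3, and -(-2)^1 + 1 = 2 + 1 = 3.
Assume s_r = -(-2)^r + 1 for some r ≥ 1.
Then s_{r+1} = -2s_r + 3 = -2·(-(-2)^r + 1) + 3 = 2·(-2)^r − 2 + 3 = -(-2)^{r+1} + 1.
Hence s_k = -(-2)^k + 1 for every k ≥ 1, by induction.

s_k = -(-2)^k + 1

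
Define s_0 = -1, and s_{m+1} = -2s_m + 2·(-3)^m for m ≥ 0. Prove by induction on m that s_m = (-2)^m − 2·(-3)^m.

Base case: s_0 = -1, and (-2)^0 − 2·(-3)^0 = 1 − 2 = -1.
Assume s_r = (-2)^r − 2·(-3)^r for some r ≥ 0.
Then s_{r+1} = -2s_r + 2·(-3)^r = -2·((-2)^r − 2·(-3)^r) + 2·(-3)^r = (-2)^{r+1} + 4·(-3)^r + 2·(-3)^r = (-2)^{r+1} + 6·(-3)^r = (-2)^{r+1} − 2·(-3)^{r+1}.
This completes the inductive step, so s_m = (-2)^m − 2·(-3)^m for all m ≥ 0.

s_m = (-2)^m − 2·(-3)^m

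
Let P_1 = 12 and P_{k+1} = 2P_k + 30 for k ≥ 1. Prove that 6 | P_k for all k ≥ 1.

Base case: P_1 = 12 = 6·2, so 6 | P_1.
Assume 6 | P_j, so P_j = 6t for some integer t.
Then P_{j+1} = 2P_j + 30 = 2·(6t) + 30 = 6(2t + 5), so 6 | P_{j+1}.
So the property holds for j+1, and by induction 6 | P_k for all k ≥ 1.

6 | P_k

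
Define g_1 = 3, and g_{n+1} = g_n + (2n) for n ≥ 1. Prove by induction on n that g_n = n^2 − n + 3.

Base case: g_1 = 3, and 1^2 − 1 + 3 = 3.
Assume g_m = m^2 − m + 3.
Then g_{m+1} = g_m + (2m) = (m^2 − m + 3) + (2m) = m^2 + m + 3,
and (m+1)^2 − (m+1) + 3 = m^2 + m + 3.
This completes the inductive step, so g_n = n^2 − n + 3 for all n ≥ 1.

g_n = n^2 − n + 3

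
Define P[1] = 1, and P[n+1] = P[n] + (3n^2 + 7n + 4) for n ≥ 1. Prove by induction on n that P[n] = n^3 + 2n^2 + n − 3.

Base case: P[1] = 1, and 1^3 + 2·1^2 + 1 − 3 = 1.
Assume P[r] = r^3 + 2r^2 + r − 3.
Then P[r+1] = P[r] + (3r^2 + 7r + 4) = (r^3 + 2r^2 + r − 3) + (3r^2 + 7r + 4) = r^3 + 5r^2 + 8r + 1,
and (r+1)^3 + 2·(r+1)^2 + (r+1) − 3 = r^3 + 5r^2 + 8r + 1.
Hence P[n] = n^3 + 2n^2 + n − 3 for every n ≥ 1, by induction.

P[n] = n^3 + 2n^2 + n − 3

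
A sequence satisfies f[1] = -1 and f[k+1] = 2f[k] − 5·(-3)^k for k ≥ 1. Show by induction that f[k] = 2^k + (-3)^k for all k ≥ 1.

Base case: f[1] = -1, and 2^1 + (-3)^1 = 2 − 3 = -1.
Assume f[j] = 2^j + (-3)^j for some j ≥ 1.
Then f[j+1] = 2f[j] − 5·(-3)^j = 2·(2^j + (-3)^j) − 5·(-3)^j = 2^{j+1} + 2·(-3)^j − 5·(-3)^j = 2^{j+1} − 3·(-3)^j = 2^{j+1} + (-3)^{j+1}.
Hence f[k] = 2^k + (-3)^k for every k ≥ 1, by induction.

f[k] = 2^k + (-3)^k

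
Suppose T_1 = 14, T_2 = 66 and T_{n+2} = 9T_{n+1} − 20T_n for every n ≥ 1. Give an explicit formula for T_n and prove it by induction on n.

Claim: T_n = 4^n + 2·5^n.

Base cases: T_1 = 14 and 4^1 + 2·5^1 = 14; T_2 = 66 and 4^2 + 2·5^2 = 66.
Assume T_j = 4^j + 2·5^j for all 1 ≤ j ≤ r, where r ≥ 2.
Then T_{r+1} = 9T_r − 20T_{r−1} = 9·(4^r + 2·5^r) − 20·(4^{r−1} + 2·5^{r−1}) = (9·4 − 20)4^{r−1} + 2·(9·5 − 20)5^{r−1} = 16·4^{r−1} + 50·5^{r−1} = 4^{r+1} + 2·5^{r+1}.
So the formula holds for r+1, and by strong induction T_n = 4^n + 2·5^n for all n ≥ 1.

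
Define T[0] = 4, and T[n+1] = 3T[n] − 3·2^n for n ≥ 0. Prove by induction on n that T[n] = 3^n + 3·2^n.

Base case: T[0] = 4, and 3^0 + 3·2^0 = 1 + 3 = 4.
Assume T[r] = 3^r + 3·2^r for some r ≥ 0.
Then T[r+1] = 3T[r] − 3·2^r = 3·(3^r + 3·2^r) − 3·2^r = 3^{r+1} + 9·2^r − 3·2^r = 3^{r+1} + 6·2^r = 3^{r+1} + 3·2^{r+1}.
Hence T[n] = 3^n + 3·2^n for every n ≥ 0, by induction.

T[n] = 3^n + 3·2^n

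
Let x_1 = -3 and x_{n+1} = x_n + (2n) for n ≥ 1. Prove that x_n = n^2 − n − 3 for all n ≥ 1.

Base case: x_1 = -3, and 1^2 − 1 − 3 = -3.
Assume x_k = k^2 − k − 3.
Then x_{k+1} = x_k + (2k) = (k^2 − k − 3) + (2k) = k^2 + k − 3,
and (k+1)^2 − (k+1) − 3 = k^2 + k − 3.
This completes the inductive step, so x_n = n^2 − n − 3 for all n ≥ 1.

x_n = n^2 − n − 3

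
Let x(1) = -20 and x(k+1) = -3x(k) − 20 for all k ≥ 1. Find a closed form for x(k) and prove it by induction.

Claim: x(k) = 5·(-3)^k − 5.

Base case: x(1) = -20, and 5·(-3)^1 − 5 = -15 − 5 = -20.
Assume x(j) = 5·(-3)^j − 5 for some j ≥ 1.
Then x(j+1) = -3x(j) − 20 = -3·(5·(-3)^j − 5) − 20 = -15·(-3)^j + 15 − 20 = 5·(-3)^{j+1} − 5.
By induction, x(k) = 5·(-3)^k − 5 for all k ≥ 1.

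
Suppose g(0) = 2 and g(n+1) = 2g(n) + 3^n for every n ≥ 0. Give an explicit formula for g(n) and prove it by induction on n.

Claim: g(n) = 2^n + 3^n.

Base case: g(0) = 2, and 2^0 + 3^0 = 1 + 1 = 2.
Assume g(j) = 2^j + 3^j for some j ≥ 0.
Then g(j+1) = 2g(j) + 3^j = 2·(2^j + 3^j) + 3^j = 2^{j+1} + 2·3^j + 3^j = 2^{j+1} + 3·3^j = 2^{j+1} + 3^{j+1}.
Hence g(n) = 2^n + 3^n for every n ≥ 0, by induction.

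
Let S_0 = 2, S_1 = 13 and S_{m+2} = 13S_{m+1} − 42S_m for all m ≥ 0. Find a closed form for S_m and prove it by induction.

Claim: S_m = 6^m + 7^m.

Base cases: S_0 = 2 and 6^0 + 7^0 = 2; S_1 = 13 and 6^1 + 7^1 = 13.
Assume S_j = 6^j + 7^j for all 0 ≤ j ≤ r, where r ≥ 1.
Then S_{r+1} = 13S_r − 42S_{r−1} = 13·(6^r + 7^r) − 42·(6^{r−1} + 7^{r−1}) = (13·6 − 42)6^{r−1} + (13·7 − 42)7^{r−1} = 36·6^{r−1} + 49·7^{r−1} = 6^{r+1} + 7^{r+1}.
Hence S_m = 6^m + 7^m for every m ≥ 0, by strong induction.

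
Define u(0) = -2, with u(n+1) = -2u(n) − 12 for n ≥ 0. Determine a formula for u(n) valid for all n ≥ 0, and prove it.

Claim: u(n) = 2·(-2)^n − 4.

Base case: u(0) = -2, and 2·(-2)^0 − 4 = 2 − 4 = -2.
Assume u(r) = 2·(-2)^r − 4 for some r ≥ 0.
Then u(r+1) = -2u(r) − 12 = -2·(2·(-2)^r − 4) − 12 = -4·(-2)^r + 8 − 12 = 2·(-2)^{r+1} − 4.
By induction, u(n) = 2·(-2)^n − 4 for all n ≥ 0.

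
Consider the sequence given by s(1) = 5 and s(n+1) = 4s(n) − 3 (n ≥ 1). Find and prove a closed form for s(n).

Claim: s(n) = 4^n + 1.

Base case: s(1) = 5, and 4^1 + 1 = 4 + 1 = 5.
Assume s(k) = 4^k + 1 for some k ≥ 1.
Then s(k+1) = 4s(k) − 3 = 4·(4^k + 1) − 3 = 4^{k+1} + 4 − 3 = 4^{k+1} + 1.
So the formula holds for k+1, and by induction s(n) = 4^n + 1 for all n ≥ 1.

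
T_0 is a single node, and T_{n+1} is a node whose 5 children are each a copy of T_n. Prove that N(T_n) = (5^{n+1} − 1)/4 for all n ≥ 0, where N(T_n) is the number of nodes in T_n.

Base case: N(T_0) = 1, and (5^{0+1} − 1)/4 = 1.
Assume N(T_m) = (5^{m+1} − 1)/4.
Then N(T_{m+1}) = 1 + 5N(T_m) = 1 + 5·(5^{m+1} − 1)/4 = 1 + (5^{m+2} − 5)/4 = (4 + 5^{m+2} − 5)/4 = (5^{m+2} − 1)/4.
This completes the inductive step, so N(T_n) = (5^{n+1} − 1)/4 for all n ≥ 0.

N(T_n) = (5^{n+1} − 1)/4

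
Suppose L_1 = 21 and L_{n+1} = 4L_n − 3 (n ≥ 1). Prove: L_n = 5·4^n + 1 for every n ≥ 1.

Base case: L_1 = 21, and 5·4^1 + 1 = 20 + 1 = 21.
Assume L_j = 5·4^j + 1 for some j ≥ 1.
Then L_{j+1} = 4L_j − 3 = 4·(5·4^j + 1) − 3 = 20·4^j + 4 − 3 = 5·4^{j+1} + 1.
By induction, L_n = 5·4^n + 1 for all n ≥ 1.

L_n = 5·4^n + 1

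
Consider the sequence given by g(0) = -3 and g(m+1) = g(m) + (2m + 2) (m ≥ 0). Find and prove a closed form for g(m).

Claim: g(m) = m^2 + m − 3.

Base case: g(0) = -3, and 0^2 + 0 − 3 = -3.
Assume g(r) = r^2 + r − 3.
Then g(r+1) = g(r) + (2r + 2) = (r^2 + r − 3) + (2r + 2) = r^2 + 3r − 1,
and (r+1)^2 + (r+1) − 3 = r^2 + 3r − 1.
Hence g(m) = m^2 + m − 3 for every m ≥ 0, by induction.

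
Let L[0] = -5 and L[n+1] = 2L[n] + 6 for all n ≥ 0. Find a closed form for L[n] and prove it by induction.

Claim: L[n] = 2^n − 6.

Base case: L[0] = -5, and 2^0 − 6 = 1 − 6 = -5.
Assume L[k] = 2^k − 6 for some k ≥ 0.
Then L[k+1] = 2L[k] + 6 = 2·(2^k − 6) + 6 = 2^{k+1} − 12 + 6 = 2^{k+1} − 6.
This completes the inductive step, so L[n] = 2^n − 6 for all n ≥ 0.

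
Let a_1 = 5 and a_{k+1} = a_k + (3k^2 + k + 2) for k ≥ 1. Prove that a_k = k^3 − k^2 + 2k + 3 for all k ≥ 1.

Base case: a_1 = 5, and 1^3 − 1^2 + 2·1 + 3 = 5.
Assume a_m = m^3 − m^2 + 2m + 3.
Then a_{m+1} = a_m + (3m^2 + m + 2) = (m^3 − m^2 + 2m + 3) + (3m^2 + m + 2) = m^3 + 2m^2 + 3m + 5,
and (m+1)^3 − (m+1)^2 + 2·(m+1) + 3 = m^3 + 2m^2 + 3m + 5.
Hence a_k = k^3 − k^2 + 2k + 3 for every k ≥ 1, by induction.

a_k = k^3 − k^2 + 2k + 3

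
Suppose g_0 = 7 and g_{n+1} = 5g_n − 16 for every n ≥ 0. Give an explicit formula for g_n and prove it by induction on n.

Claim: g_n = 3·5^n + 4.

Base case: g_0 = 7, and 3·5^0 + 4 = 3 + 4 = 7.
Assume g_j = 3·5^j + 4 for some j ≥ 0.
Then g_{j+1} = 5g_j − 16 = 5·(3·5^j + 4) − 16 = 15·5^j + 20 − 16 = 3·5^{j+1} + 4.
This completes the inductive step, so g_n = 3·5^n + 4 for all n ≥ 0.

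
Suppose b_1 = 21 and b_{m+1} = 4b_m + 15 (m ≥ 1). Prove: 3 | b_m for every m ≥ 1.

Base case: b_1 = 21 = 3·7, so 3 | b_1.
Assume 3 | b_k, so b_k = 3t for some integer t.
Then b_{k+1} = 4b_k + 15 = 4·(3t) + 15 = 3(4t + 5), so 3 | b_{k+1}.
By induction, 3 | b_m for all m ≥ 1.

3 | b_m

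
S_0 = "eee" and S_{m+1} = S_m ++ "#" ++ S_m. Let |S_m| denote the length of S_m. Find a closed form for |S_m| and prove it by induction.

Claim: |S_m| = 2^{m+2} − 1.

Base case: |S_0| = 3, and 2^{0+2} − 1 = 3.
Assume |S_j| = 2^{j+2} − 1.
Then |S_{j+1}| = |S_j| + 1 + |S_j| = 2|S_j| + 1 = 2(2^{j+2} − 1) + 1 = 2^{j+3} − 2 + 1 = 2^{j+3} − 1.
Hence |S_m| = 2^{m+2} − 1 for every m ≥ 0, by induction.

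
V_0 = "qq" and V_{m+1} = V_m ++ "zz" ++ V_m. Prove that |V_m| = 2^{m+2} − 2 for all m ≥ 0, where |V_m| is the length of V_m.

Base case: |V_0| = 2, and 2^{0+2} − 2 = 2.
Assume |V_r| = 2^{r+2} − 2.
Then |V_{r+1}| = |V_r| + 2 + |V_r| = 2|V_r| + 2 = 2(2^{r+2} − 2) + 2 = 2^{r+3} − 4 + 2 = 2^{r+3} − 2.
This completes the inductive step, so |V_m| = 2^{m+2} − 2 for all m ≥ 0.

|V_m| = 2^{m+2} − 2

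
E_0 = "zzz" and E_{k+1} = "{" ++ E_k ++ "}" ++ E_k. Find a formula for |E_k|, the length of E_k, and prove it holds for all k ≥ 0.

Claim: |E_k| = 5·2^k − 2.

Base case: |E_0| = 3, and 5·2^0 − 2 = 3.
Assume |E_m| = 5·2^m − 2.
Then |E_{m+1}| = 1 + |E_m| + 1 + |E_m| = 2|E_m| + 2 = 2(5·2^m − 2) + 2 = 5·2^{m+1} − 4 + 2 = 5·2^{m+1} − 2.
By induction, |E_k| = 5·2^k − 2 for all k ≥ 0.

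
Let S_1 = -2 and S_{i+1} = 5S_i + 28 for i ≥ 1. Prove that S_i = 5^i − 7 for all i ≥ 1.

Base case: S_1 = -2, and 5^1 − 7 = 5 − 7 = -2.
Assume S_m = 5^m − 7 for some m ≥ 1.
Then S_{m+1} = 5S_m + 28 = 5·(5^m − 7) + 28 = 5^{m+1} − 35 + 28 = 5^{m+1} − 7.
So the formula holds for m+1, and by induction S_i = 5^i − 7 for all i ≥ 1.

S_i = 5^i − 7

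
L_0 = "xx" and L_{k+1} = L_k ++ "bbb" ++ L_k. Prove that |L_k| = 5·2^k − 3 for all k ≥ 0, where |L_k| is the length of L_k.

Base case: |L_0| = 2, and 5·2^0 − 3 = 2.
Assume |L_j| = 5·2^j − 3.
Then |L_{j+1}| = |L_j| + 3 + |L_j| = 2|L_j| + 3 = 2(5·2^j − 3) + 3 = 5·2^{j+1} − 6 + 3 = 5·2^{j+1} − 3.
This completes the inductive step, so |L_k| = 5·2^k − 3 for all k ≥ 0.

|L_k| = 5·2^k − 3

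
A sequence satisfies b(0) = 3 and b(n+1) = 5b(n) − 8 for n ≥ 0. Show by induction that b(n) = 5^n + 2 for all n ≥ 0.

Base case: b(0) = 3, and 5^0 + 2 = 1 + 2 = 3.
Assume b(m) = 5^m + 2 for some m ≥ 0.
Then b(m+1) = 5b(m) − 8 = 5·(5^m + 2) − 8 = 5^{m+1} + 10 − 8 = 5^{m+1} + 2.
So the formula holds for m+1, and by induction b(n) = 5^n + 2 for all n ≥ 0.

b(n) = 5^n + 2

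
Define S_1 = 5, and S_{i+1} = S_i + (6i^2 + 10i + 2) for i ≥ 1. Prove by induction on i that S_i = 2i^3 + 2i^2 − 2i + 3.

Base case: S_1 = 5, and 2·1^3 + 2·1^2 − 2·1 + 3 = 5.
Assume S_m = 2m^3 + 2m^2 − 2m + 3.
Then S_{m+1} = S_m + (6m^2 + 10m + 2) = (2m^3 + 2m^2 − 2m + 3) + (6m^2 + 10m + 2) = 2m^3 + 8m^2 + 8m + 5,
and 2·(m+1)^3 + 2·(m+1)^2 − 2·(m+1) + 3 = 2m^3 + 8m^2 + 8m + 5.
This completes the inductive step, so S_i = 2i^3 + 2i^2 − 2i + 3 for all i ≥ 1.

S_i = 2i^3 + 2i^2 − 2i + 3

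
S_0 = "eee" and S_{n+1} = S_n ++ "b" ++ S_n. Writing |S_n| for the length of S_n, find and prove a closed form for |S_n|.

Claim: |S_n| = 2^{n+2} − 1.

Base case: |S_0| = 3, and 2^{0+2} − 1 = 3.
Assume |S_j| = 2^{j+2} − 1.
Then |S_{j+1}| = |S_j| + 1 + |S_j| = 2|S_j| + 1 = 2(2^{j+2} − 1) + 1 = 2^{j+3} − 2 + 1 = 2^{j+3} − 1.
So the formula holds for j+1, and by induction |S_n| = 2^{n+2} − 1 for all n ≥ 0.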